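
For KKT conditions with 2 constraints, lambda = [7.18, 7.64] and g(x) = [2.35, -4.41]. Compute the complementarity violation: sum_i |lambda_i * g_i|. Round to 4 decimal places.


KKT complementary slackness check:
lambda_1 * g_1 = 7.18 * 2.35 = 16.873
lambda_2 * g_2 = 7.64 * -4.41 = -33.6924
Total violation = 16.873 + 33.6924 = 50.5654


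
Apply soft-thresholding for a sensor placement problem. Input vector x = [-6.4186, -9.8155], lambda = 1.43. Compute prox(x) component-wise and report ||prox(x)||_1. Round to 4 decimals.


Soft-thresholding with lambda = 1.43:
prox(-6.4186) = sign(-6.4186)*max(|-6.4186| - 1.43, 0) = -4.9886
prox(-9.8155) = sign(-9.8155)*max(|-9.8155| - 1.43, 0) = -8.3855
prox(x) = [-4.9886, -8.3855]
||prox(x)||_1 = 4.9886 + 8.3855 = 13.3741


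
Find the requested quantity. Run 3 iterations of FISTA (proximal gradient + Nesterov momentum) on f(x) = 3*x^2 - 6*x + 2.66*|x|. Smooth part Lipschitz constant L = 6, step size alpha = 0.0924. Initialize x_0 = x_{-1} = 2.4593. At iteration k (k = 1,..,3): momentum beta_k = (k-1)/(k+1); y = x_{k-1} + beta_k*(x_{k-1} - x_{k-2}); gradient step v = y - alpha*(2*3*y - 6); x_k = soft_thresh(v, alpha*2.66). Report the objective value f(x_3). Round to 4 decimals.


FISTA on f(x) = 3*x^2 - 6*x + 2.66*|x|
L = 6, alpha = 0.0924
Iteration 1: beta = 0.0, y = 2.4593 + 0.0*(2.4593 - 2.4593) = 2.4593
  grad(y) = 8.7558, v = y - alpha*grad = 1.6503
  prox(v) = soft_thresh(1.6503, 0.2458) = 1.4045
Iteration 2: beta = 0.3333, y = 1.4045 + 0.3333*(1.4045 - 2.4593) = 1.0529
  grad(y) = 0.3172, v = y - alpha*grad = 1.0236
  prox(v) = soft_thresh(1.0236, 0.2458) = 0.7778
Iteration 3: beta = 0.5, y = 0.7778 + 0.5*(0.7778 - 1.4045) = 0.4644
  grad(y) = -3.2135, v = y - alpha*grad = 0.7613
  prox(v) = soft_thresh(0.7613, 0.2458) = 0.5156
f(x_3) = 3*0.5156^2 - 6*0.5156 + 2.66*|0.5156| = -0.9246


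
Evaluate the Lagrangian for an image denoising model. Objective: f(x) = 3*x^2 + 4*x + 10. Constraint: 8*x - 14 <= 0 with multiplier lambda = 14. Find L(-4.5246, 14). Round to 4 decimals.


Step 1: Evaluate f(x).
f(-4.5246) = 3*(-4.5246)^2 + 4*(-4.5246) + 10 = 53.3176
Step 2: Evaluate g(x).
g(-4.5246) = 8*-4.5246 - 14 = -50.1968
Step 3: Compute Lagrangian.
L = 53.3176 + 14*-50.1968 = -649.4376


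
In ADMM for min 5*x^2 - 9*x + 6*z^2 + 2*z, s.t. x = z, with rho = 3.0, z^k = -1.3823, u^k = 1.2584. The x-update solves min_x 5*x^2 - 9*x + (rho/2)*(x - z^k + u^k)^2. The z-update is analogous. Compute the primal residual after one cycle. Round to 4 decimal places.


ADMM iteration with rho = 3.0, z^k = -1.3823, u^k = 1.2584
Step 1: x-update.
Minimize 5*x^2 - 9*x + (3.0/2)*(x + 1.3823 + 1.2584)^2
FOC: (2*5 + 3.0)*x = 9 + 3.0*(-1.3823 - 1.2584)
x^{k+1} = 0.0829
Step 2: z-update.
Minimize 6*z^2 + 2*z + (3.0/2)*(0.0829 - z + 1.2584)^2
FOC: (2*6 + 3.0)*z = -2 + 3.0*(0.0829 + 1.2584)
z^{k+1} = 0.1349
Step 3: u-update.
u^{k+1} = 1.2584 + 0.0829 - 0.1349 = 1.2064
Step 4: Primal residual = |0.0829 - 0.1349| = 0.052


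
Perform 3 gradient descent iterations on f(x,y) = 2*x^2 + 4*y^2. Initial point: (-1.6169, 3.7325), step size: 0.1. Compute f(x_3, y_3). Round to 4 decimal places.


Gradient descent on f(x,y) = 2*x^2 + 4*y^2.
Starting point: (-1.6169, 3.7325), alpha = 0.1
Step 1: grad_x = 2*2*-1.6169 = -6.4676, grad_y = 2*4*3.7325 = 29.86
  x_1 = -1.6169 - 0.1*-6.4676 = -0.9701
  y_1 = 3.7325 - 0.1*29.86 = 0.7465
Step 2: grad_x = 2*2*-0.9701 = -3.8806, grad_y = 2*4*0.7465 = 5.972
  x_2 = -0.9701 - 0.1*-3.8806 = -0.5821
  y_2 = 0.7465 - 0.1*5.972 = 0.1493
Step 3: grad_x = 2*2*-0.5821 = -2.3283, grad_y = 2*4*0.1493 = 1.1944
  x_3 = -0.5821 - 0.1*-2.3283 = -0.3493
  y_3 = 0.1493 - 0.1*1.1944 = 0.0299
f(-0.3493, 0.0299) = 2*(-0.3493)^2 + 4*0.0299^2 = 0.2475


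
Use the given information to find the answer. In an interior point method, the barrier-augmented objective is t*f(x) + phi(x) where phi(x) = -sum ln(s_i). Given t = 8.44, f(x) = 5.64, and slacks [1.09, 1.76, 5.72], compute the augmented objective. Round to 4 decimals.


Step 1: Compute log-barrier.
ln values: [0.0862, 0.5653, 1.744]
phi = -(0.0862 + 0.5653 + 1.744) = -2.3955
Step 2: Compute augmented objective.
t*f(x) = 8.44*5.64 = 47.6016
Total = 47.6016 - 2.3955 = 45.2061


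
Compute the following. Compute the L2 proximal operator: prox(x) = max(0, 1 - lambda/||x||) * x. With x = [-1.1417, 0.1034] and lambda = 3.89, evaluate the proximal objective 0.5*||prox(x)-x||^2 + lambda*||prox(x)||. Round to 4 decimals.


Step 1: Compute ||x||.
||x|| = 1.1464
Step 2: Compute scaling factor.
scale = max(0, 1 - 3.89/1.1464) = 0.0
Step 3: prox(x) = [-0.0, 0.0]
||prox(x)|| = 0.0
Step 4: Proximal objective.
0.5*||prox-x||^2 = 0.6571
lambda*||prox|| = 0.0
Total = 0.6571


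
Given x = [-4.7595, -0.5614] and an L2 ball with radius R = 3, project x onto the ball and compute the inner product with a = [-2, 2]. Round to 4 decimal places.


Step 1: Compute ||x|| (intermediates to 6 decimals).
||x|| = sqrt((-4.7595)^2 + (-0.5614)^2) = 4.792495
Step 2: Project.
Since ||x|| > R, scale = R/||x|| = 3/4.792495 = 0.625979, proj(x) = scale * x
proj(x) = [-2.979347, -0.351425]
Step 3: Dot product.
a^T * proj(x) = -2*(-2.979347) + 2*(-0.351425) = 5.2558


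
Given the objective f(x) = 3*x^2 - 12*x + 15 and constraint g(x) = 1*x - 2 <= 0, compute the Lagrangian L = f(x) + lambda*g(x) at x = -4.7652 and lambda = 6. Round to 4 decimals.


Step 1: Evaluate f(x).
f(-4.7652) = 3*(-4.7652)^2 - 12*(-4.7652) + 15 = 140.3038
Step 2: Evaluate g(x).
g(-4.7652) = 1*-4.7652 - 2 = -6.7652
Step 3: Compute Lagrangian.
L = 140.3038 + 6*-6.7652 = 99.7126


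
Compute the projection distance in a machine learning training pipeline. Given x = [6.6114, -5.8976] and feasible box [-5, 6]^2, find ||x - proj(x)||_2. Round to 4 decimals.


Project each component onto [-5, 6].
clip(6.6114) = 6.0, clip(-5.8976) = -5.0
Projection = [6.0, -5.0]
Squared diffs: [0.3738, 0.8057]
Distance = sqrt(1.1795) = 1.086


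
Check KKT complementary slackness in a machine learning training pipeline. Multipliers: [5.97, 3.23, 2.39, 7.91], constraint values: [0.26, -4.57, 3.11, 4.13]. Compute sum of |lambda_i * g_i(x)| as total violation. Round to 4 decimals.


KKT complementary slackness check:
lambda_1 * g_1 = 5.97 * 0.26 = 1.5522
lambda_2 * g_2 = 3.23 * -4.57 = -14.7611
lambda_3 * g_3 = 2.39 * 3.11 = 7.4329
lambda_4 * g_4 = 7.91 * 4.13 = 32.6683
Total violation = 1.5522 + 14.7611 + 7.4329 + 32.6683 = 56.4145


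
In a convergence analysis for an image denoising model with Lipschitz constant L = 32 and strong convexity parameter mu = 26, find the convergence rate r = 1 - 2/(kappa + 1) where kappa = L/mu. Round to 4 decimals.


Step 1: Compute the condition number.
kappa = L/mu = 32/26 = 1.2308
Step 2: Compute the convergence rate.
r = 1 - 2/(kappa + 1) = 1 - 2*mu/(L + mu) = (L - mu)/(L + mu) = 6/58 = 0.1034


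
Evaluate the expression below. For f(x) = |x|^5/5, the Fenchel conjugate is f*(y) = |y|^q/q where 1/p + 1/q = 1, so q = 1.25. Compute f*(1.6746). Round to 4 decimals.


The conjugate exponent q satisfies 1/p + 1/q = 1.
p = 5, so q = 5/(5 - 1) = 1.25
|y|^q = 1.6746^1.25 = 1.905
f*(1.6746) = 1.905 / 1.25 = 1.524


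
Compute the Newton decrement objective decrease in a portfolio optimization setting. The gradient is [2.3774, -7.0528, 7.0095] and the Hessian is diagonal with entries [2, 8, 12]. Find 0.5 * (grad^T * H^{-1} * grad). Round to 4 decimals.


Step 1: H is diagonal, so H^(-1) * g = [1.1887, -0.8816, 0.5841].
Step 2: g^T H^(-1) g = sum_i g_i^2 / H_ii
  = (2.3774)^2/2 + (-7.0528)^2/8 + (7.0095)^2/12
  = 2.826 + 6.2177 + 4.0944 = 13.1382
Step 3: Objective decrease = 0.5 * g^T H^(-1) g = 6.5691


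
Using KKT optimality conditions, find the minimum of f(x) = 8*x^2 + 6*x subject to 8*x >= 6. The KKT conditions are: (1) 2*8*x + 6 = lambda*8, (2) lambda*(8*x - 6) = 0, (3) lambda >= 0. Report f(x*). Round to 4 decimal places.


Step 1: Try lambda = 0 (constraint inactive).
x_unc = -6/(2*8) = -0.375
Check: 8*-0.375 = -3.0 < 6 -- violated!
Step 2: Constraint must be active: 8*x = 6
x* = 6/8 = 0.75
lambda = (2*8*0.75 + 6)/8 = 2.25
Step 3: Compute optimal value.
f(x*) = 8*0.75^2 + 6*0.75 = 9.0


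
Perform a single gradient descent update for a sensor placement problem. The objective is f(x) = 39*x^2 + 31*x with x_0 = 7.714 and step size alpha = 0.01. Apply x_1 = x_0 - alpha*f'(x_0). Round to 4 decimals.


We compute the gradient at x_0 and apply the update.
f'(x) = 78*x + 31
f'(7.714) = 78*7.714 + 31 = 632.692
x_1 = 7.714 - 0.01*632.692 = 1.3871


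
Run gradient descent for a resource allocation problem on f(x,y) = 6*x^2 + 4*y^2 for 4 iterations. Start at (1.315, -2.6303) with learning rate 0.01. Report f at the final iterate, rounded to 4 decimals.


Gradient descent on f(x,y) = 6*x^2 + 4*y^2.
Starting point: (1.315, -2.6303), alpha = 0.01
Step 1: grad_x = 2*6*1.315 = 15.78, grad_y = 2*4*-2.6303 = -21.0424
  x_1 = 1.315 - 0.01*15.78 = 1.1572
  y_1 = -2.6303 - 0.01*-21.0424 = -2.4199
Step 2: grad_x = 2*6*1.1572 = 13.8864, grad_y = 2*4*-2.4199 = -19.359
  x_2 = 1.1572 - 0.01*13.8864 = 1.0183
  y_2 = -2.4199 - 0.01*-19.359 = -2.2263
Step 3: grad_x = 2*6*1.0183 = 12.22, grad_y = 2*4*-2.2263 = -17.8103
  x_3 = 1.0183 - 0.01*12.22 = 0.8961
  y_3 = -2.2263 - 0.01*-17.8103 = -2.0482
Step 4: grad_x = 2*6*0.8961 = 10.7536, grad_y = 2*4*-2.0482 = -16.3855
  x_4 = 0.8961 - 0.01*10.7536 = 0.7886
  y_4 = -2.0482 - 0.01*-16.3855 = -1.8843
f(0.7886, -1.8843) = 6*0.7886^2 + 4*(-1.8843)^2 = 17.9341


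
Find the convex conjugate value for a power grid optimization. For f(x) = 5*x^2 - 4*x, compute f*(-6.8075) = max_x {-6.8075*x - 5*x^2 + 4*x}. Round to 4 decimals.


f*(y) = sup_x {y*x - a*x^2 - b*x} = sup_x {(y-b)*x - a*x^2}
FOC: (y - b) - 2a*x = 0 => x* = (y - b)/(2a)
x* = (-6.8075 + 4)/(2*5) = -0.2808
f*(-6.8075) = (y-b)^2/(4a) = (-6.8075 + 4)^2/(4*5)
= 7.8821/20 = 0.3941


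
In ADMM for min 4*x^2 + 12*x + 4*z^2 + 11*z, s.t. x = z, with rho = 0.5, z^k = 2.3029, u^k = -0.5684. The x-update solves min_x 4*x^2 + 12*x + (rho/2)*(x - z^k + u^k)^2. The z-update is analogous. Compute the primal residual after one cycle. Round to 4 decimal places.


ADMM iteration with rho = 0.5, z^k = 2.3029, u^k = -0.5684
Step 1: x-update.
Minimize 4*x^2 + 12*x + (0.5/2)*(x - 2.3029 - 0.5684)^2
FOC: (2*4 + 0.5)*x = -12 + 0.5*(2.3029 + 0.5684)
x^{k+1} = -1.2429
Step 2: z-update.
Minimize 4*z^2 + 11*z + (0.5/2)*(-1.2429 - z - 0.5684)^2
FOC: (2*4 + 0.5)*z = -11 + 0.5*(-1.2429 - 0.5684)
z^{k+1} = -1.4007
Step 3: u-update.
u^{k+1} = -0.5684 - 1.2429 + 1.4007 = -0.4106
Step 4: Primal residual = |-1.2429 + 1.4007| = 0.1578


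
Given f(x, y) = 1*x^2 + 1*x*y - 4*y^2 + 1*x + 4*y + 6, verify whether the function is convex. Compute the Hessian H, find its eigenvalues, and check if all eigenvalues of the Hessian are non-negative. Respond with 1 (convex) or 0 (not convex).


The Hessian of f(x,y) = 1*x^2 + 1*x*y - 4*y^2 + 1*x + 4*y + 6 is:
H = [[2, 1], [1, -8]]
Trace = 2 - 8 = -6
Determinant = 2*-8 - (1)^2 = -17
Discriminant = (-6)^2 - 4*-17 = 104.0
Eigenvalues: lambda_1 = -8.099, lambda_2 = 2.099
The function is not convex.

0


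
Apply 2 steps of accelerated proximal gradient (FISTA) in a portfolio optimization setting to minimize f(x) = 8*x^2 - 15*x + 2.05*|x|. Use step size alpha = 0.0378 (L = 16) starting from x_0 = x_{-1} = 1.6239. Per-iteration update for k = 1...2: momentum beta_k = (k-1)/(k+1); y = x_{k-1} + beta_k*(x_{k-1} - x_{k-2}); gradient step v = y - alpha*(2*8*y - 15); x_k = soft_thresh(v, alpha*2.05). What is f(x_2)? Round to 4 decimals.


FISTA on f(x) = 8*x^2 - 15*x + 2.05*|x|
L = 16, alpha = 0.0378
Iteration 1: beta = 0.0, y = 1.6239 + 0.0*(1.6239 - 1.6239) = 1.6239
  grad(y) = 10.9824, v = y - alpha*grad = 1.2088
  prox(v) = soft_thresh(1.2088, 0.0775) = 1.1313
Iteration 2: beta = 0.3333, y = 1.1313 + 0.3333*(1.1313 - 1.6239) = 0.9671
  grad(y) = 0.4731, v = y - alpha*grad = 0.9492
  prox(v) = soft_thresh(0.9492, 0.0775) = 0.8717
f(x_2) = 8*0.8717^2 - 15*0.8717 + 2.05*|0.8717| = -5.2096


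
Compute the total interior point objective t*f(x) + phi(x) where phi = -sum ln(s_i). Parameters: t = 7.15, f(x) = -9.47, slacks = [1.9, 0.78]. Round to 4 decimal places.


Step 1: Compute log-barrier.
ln values: [0.6419, -0.2485]
phi = -(0.6419 - 0.2485) = -0.3934
Step 2: Compute augmented objective.
t*f(x) = 7.15*-9.47 = -67.7105
Total = -67.7105 - 0.3934 = -68.1039


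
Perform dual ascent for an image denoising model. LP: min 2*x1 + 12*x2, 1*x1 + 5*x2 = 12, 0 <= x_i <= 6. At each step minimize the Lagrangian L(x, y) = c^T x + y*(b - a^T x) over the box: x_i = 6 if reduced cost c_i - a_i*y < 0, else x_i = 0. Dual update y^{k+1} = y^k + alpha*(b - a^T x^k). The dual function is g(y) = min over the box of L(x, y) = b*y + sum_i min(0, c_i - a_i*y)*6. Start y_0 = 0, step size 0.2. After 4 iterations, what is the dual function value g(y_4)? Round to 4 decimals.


Dual ascent for LP: min 2*x1 + 12*x2, 1*x1 + 5*x2 = 12, 0 <= x_i <= 6
Step 1: y^k = 0.0, reduced costs: (2.0, 12.0)
  x^k = (0.0, 0.0), subgradient = b - a^T x = 12.0
  y^{k+1} = 0.0 + 0.2*12.0 = 2.4
Step 2: y^k = 2.4, reduced costs: (-0.4, 0.0)
  x^k = (6.0, 0.0), subgradient = b - a^T x = 6.0
  y^{k+1} = 2.4 + 0.2*6.0 = 3.6
Step 3: y^k = 3.6, reduced costs: (-1.6, -6.0)
  x^k = (6.0, 6.0), subgradient = b - a^T x = -24.0
  y^{k+1} = 3.6 + 0.2*-24.0 = -1.2
Step 4: y^k = -1.2, reduced costs: (3.2, 18.0)
  x^k = (0.0, 0.0), subgradient = b - a^T x = 12.0
  y^{k+1} = -1.2 + 0.2*12.0 = 1.2
Dual objective at y_4 = 1.2: reduced costs (0.8, 6.0), box minimizer x = (0.0, 0.0)
g(y_4) = b*y + (c1 - a1*y)*x1 + (c2 - a2*y)*x2 = 12*1.2 + 0.8*0.0 + 6.0*0.0 = 14.4 + 0.0 + 0.0 = 14.4


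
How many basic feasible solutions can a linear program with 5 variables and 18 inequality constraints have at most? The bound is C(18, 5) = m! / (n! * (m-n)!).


Each vertex corresponds to some choice of n active constraints out of m, so the number of vertices is at most C(m, n) = m! / (n!(m-n)!).
m = 18, n = 5
Numerator: 18 * 17 * 16 * 15 * 14
Denominator: 5! = 120
C(18, 5) = 8568


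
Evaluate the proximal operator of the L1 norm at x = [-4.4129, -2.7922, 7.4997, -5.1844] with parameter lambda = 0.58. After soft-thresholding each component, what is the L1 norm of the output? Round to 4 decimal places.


Soft-thresholding with lambda = 0.58:
prox(-4.4129) = sign(-4.4129)*max(|-4.4129| - 0.58, 0) = -3.8329
prox(-2.7922) = sign(-2.7922)*max(|-2.7922| - 0.58, 0) = -2.2122
prox(7.4997) = sign(7.4997)*max(|7.4997| - 0.58, 0) = 6.9197
prox(-5.1844) = sign(-5.1844)*max(|-5.1844| - 0.58, 0) = -4.6044
prox(x) = [-3.8329, -2.2122, 6.9197, -4.6044]
||prox(x)||_1 = 3.8329 + 2.2122 + 6.9197 + 4.6044 = 17.5692


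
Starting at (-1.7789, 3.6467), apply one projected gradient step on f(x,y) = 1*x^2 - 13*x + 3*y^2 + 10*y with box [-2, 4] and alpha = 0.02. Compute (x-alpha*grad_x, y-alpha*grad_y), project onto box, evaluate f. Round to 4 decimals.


Step 1: Compute gradient at (-1.7789, 3.6467).
grad_x = 2*1*-1.7789 - 13 = -16.5578
grad_y = 2*3*3.6467 + 10 = 31.8802
Step 2: Gradient step.
x_raw = -1.7789 - 0.02*-16.5578 = -1.4477
y_raw = 3.6467 - 0.02*31.8802 = 3.0091
Step 3: Project onto [-2, 4].
x_proj = clip(-1.4477) = -1.4477
y_proj = clip(3.0091) = 3.0091
Step 4: Evaluate f.
f(-1.4477, 3.0091) = 78.1716


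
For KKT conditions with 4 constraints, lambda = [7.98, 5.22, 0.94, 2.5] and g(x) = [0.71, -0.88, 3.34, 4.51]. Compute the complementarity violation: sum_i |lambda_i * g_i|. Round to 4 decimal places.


KKT complementary slackness check:
lambda_1 * g_1 = 7.98 * 0.71 = 5.6658
lambda_2 * g_2 = 5.22 * -0.88 = -4.5936
lambda_3 * g_3 = 0.94 * 3.34 = 3.1396
lambda_4 * g_4 = 2.5 * 4.51 = 11.275
Total violation = 5.6658 + 4.5936 + 3.1396 + 11.275 = 24.674


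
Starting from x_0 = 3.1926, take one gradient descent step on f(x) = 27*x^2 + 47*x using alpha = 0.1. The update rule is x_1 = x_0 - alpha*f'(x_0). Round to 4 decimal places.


We compute the gradient at x_0 and apply the update.
f'(x) = 54*x + 47
f'(3.1926) = 54*3.1926 + 47 = 219.4004
x_1 = 3.1926 - 0.1*219.4004 = -18.7474


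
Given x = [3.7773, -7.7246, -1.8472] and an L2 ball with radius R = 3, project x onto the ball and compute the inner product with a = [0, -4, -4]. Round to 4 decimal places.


Step 1: Compute ||x|| (intermediates to 6 decimals).
||x|| = sqrt(3.7773^2 + (-7.7246)^2 + (-1.8472)^2) = 8.794861
Step 2: Project.
Since ||x|| > R, scale = R/||x|| = 3/8.794861 = 0.341108, proj(x) = scale * x
proj(x) = [1.288467, -2.634923, -0.630095]
Step 3: Dot product.
a^T * proj(x) = 0*1.288467 - 4*(-2.634923) - 4*(-0.630095) = 13.0601


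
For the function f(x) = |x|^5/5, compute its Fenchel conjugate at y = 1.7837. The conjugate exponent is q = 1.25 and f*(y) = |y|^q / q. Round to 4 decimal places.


The conjugate exponent q satisfies 1/p + 1/q = 1.
p = 5, so q = 5/(5 - 1) = 1.25
|y|^q = 1.7837^1.25 = 2.0614
f*(1.7837) = 2.0614 / 1.25 = 1.6491


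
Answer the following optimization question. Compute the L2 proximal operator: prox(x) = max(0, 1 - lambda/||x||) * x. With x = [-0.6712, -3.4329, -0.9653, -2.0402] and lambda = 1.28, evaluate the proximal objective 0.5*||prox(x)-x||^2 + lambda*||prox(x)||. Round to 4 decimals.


Step 1: Compute ||x||.
||x|| = 4.1629
Step 2: Compute scaling factor.
scale = max(0, 1 - 1.28/4.1629) = 0.6925
Step 3: prox(x) = [-0.4648, -2.3774, -0.6685, -1.4129]
||prox(x)|| = 2.8829
Step 4: Proximal objective.
0.5*||prox-x||^2 = 0.8192
lambda*||prox|| = 3.6901
Total = 4.5093


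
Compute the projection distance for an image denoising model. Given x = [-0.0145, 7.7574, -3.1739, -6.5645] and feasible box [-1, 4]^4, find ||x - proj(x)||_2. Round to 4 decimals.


Project each component onto [-1, 4].
clip(-0.0145) = -0.0145, clip(7.7574) = 4.0, clip(-3.1739) = -1.0, clip(-6.5645) = -1.0
Projection = [-0.0145, 4.0, -1.0, -1.0]
Squared diffs: [0.0, 14.1181, 4.7258, 30.9637]
Distance = sqrt(49.8076) = 7.0574


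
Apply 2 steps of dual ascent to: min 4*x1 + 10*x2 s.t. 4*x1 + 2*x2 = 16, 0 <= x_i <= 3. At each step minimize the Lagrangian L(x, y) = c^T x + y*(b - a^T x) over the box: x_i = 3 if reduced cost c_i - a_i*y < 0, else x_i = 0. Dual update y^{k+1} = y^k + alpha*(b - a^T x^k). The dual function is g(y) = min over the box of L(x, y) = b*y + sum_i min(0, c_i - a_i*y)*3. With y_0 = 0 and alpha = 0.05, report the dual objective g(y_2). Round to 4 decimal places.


Dual ascent for LP: min 4*x1 + 10*x2, 4*x1 + 2*x2 = 16, 0 <= x_i <= 3
Step 1: y^k = 0.0, reduced costs: (4.0, 10.0)
  x^k = (0.0, 0.0), subgradient = b - a^T x = 16.0
  y^{k+1} = 0.0 + 0.05*16.0 = 0.8
Step 2: y^k = 0.8, reduced costs: (0.8, 8.4)
  x^k = (0.0, 0.0), subgradient = b - a^T x = 16.0
  y^{k+1} = 0.8 + 0.05*16.0 = 1.6
Dual objective at y_2 = 1.6: reduced costs (-2.4, 6.8), box minimizer x = (3.0, 0.0)
g(y_2) = b*y + (c1 - a1*y)*x1 + (c2 - a2*y)*x2 = 16*1.6 + (-2.4)*3.0 + 6.8*0.0 = 25.6 - 7.2 + 0.0 = 18.4


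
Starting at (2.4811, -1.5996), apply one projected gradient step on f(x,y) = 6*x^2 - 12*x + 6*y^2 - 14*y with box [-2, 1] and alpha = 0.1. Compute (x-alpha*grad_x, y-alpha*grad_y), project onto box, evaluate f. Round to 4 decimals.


Step 1: Compute gradient at (2.4811, -1.5996).
grad_x = 2*6*2.4811 - 12 = 17.7732
grad_y = 2*6*-1.5996 - 14 = -33.1952
Step 2: Gradient step.
x_raw = 2.4811 - 0.1*17.7732 = 0.7038
y_raw = -1.5996 - 0.1*-33.1952 = 1.7199
Step 3: Project onto [-2, 1].
x_proj = clip(0.7038) = 0.7038
y_proj = clip(1.7199) = 1.0
Step 4: Evaluate f.
f(0.7038, 1.0) = -13.4735


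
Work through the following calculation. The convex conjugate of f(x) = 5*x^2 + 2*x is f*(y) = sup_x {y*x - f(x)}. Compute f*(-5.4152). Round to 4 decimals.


f*(y) = sup_x {y*x - a*x^2 - b*x} = sup_x {(y-b)*x - a*x^2}
FOC: (y - b) - 2a*x = 0 => x* = (y - b)/(2a)
x* = (-5.4152 - 2)/(2*5) = -0.7415
f*(-5.4152) = (y-b)^2/(4a) = (-5.4152 - 2)^2/(4*5)
= 54.9852/20 = 2.7493


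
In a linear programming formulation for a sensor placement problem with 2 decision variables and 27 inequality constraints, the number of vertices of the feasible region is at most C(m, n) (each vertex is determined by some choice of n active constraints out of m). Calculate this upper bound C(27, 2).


Each vertex corresponds to some choice of n active constraints out of m, so the number of vertices is at most C(m, n) = m! / (n!(m-n)!).
m = 27, n = 2
Numerator: 27 * 26
Denominator: 2! = 2
C(27, 2) = 351


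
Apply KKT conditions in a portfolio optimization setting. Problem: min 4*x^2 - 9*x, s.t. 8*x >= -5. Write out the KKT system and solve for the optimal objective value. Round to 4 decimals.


Step 1: Try lambda = 0 (constraint inactive).
Stationarity: 2*4*x - 9 = 0
x* = 9/(2*4) = 1.125
Check constraint: 8*1.125 = 9.0 >= -5 -- satisfied.
Step 2: Compute optimal value.
f(x*) = 4*1.125^2 - 9*1.125 = -5.0625


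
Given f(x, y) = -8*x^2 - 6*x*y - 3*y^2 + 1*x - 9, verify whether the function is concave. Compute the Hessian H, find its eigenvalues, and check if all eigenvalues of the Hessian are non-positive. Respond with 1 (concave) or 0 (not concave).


The Hessian of f(x,y) = -8*x^2 - 6*x*y - 3*y^2 + 1*x - 9 is:
H = [[-16, -6], [-6, -6]]
Trace = -16 - 6 = -22
Determinant = -16*-6 - (-6)^2 = 60
Discriminant = (-22)^2 - 4*60 = 244.0
Eigenvalues: lambda_1 = -18.8102, lambda_2 = -3.1898
The function is concave.

1


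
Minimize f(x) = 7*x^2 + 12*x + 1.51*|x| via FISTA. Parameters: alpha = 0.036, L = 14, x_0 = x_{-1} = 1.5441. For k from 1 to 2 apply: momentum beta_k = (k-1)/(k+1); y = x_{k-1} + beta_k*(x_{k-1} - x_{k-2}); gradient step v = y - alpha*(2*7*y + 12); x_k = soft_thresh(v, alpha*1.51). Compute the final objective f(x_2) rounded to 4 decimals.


FISTA on f(x) = 7*x^2 + 12*x + 1.51*|x|
L = 14, alpha = 0.036
Iteration 1: beta = 0.0, y = 1.5441 + 0.0*(1.5441 - 1.5441) = 1.5441
  grad(y) = 33.6174, v = y - alpha*grad = 0.3339
  prox(v) = soft_thresh(0.3339, 0.0544) = 0.2795
Iteration 2: beta = 0.3333, y = 0.2795 + 0.3333*(0.2795 - 1.5441) = -0.142
  grad(y) = 10.0118, v = y - alpha*grad = -0.5024
  prox(v) = soft_thresh(-0.5024, 0.0544) = -0.4481
f(x_2) = 7*(-0.4481)^2 + 12*(-0.4481) + 1.51*|-0.4481| = -3.2949


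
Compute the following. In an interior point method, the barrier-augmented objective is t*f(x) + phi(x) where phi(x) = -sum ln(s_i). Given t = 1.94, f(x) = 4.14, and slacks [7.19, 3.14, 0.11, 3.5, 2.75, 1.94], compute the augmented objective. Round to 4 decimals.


Step 1: Compute log-barrier.
ln values: [1.9727, 1.1442, -2.2073, 1.2528, 1.0116, 0.6627]
phi = -(1.9727 + 1.1442 - 2.2073 + 1.2528 + 1.0116 + 0.6627) = -3.8367
Step 2: Compute augmented objective.
t*f(x) = 1.94*4.14 = 8.0316
Total = 8.0316 - 3.8367 = 4.1949


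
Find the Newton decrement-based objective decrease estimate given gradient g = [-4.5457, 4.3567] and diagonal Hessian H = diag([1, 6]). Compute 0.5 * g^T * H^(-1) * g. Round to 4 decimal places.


Step 1: H is diagonal, so H^(-1) * g = [-4.5457, 0.7261].
Step 2: g^T H^(-1) g = sum_i g_i^2 / H_ii
  = (-4.5457)^2/1 + (4.3567)^2/6
  = 20.6634 + 3.1635 = 23.8269
Step 3: Objective decrease = 0.5 * g^T H^(-1) g = 11.9134


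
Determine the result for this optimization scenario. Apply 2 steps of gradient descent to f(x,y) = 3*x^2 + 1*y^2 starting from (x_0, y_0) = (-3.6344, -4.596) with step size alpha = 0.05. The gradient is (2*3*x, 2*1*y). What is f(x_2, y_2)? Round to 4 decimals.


Gradient descent on f(x,y) = 3*x^2 + 1*y^2.
Starting point: (-3.6344, -4.596), alpha = 0.05
Step 1: grad_x = 2*3*-3.6344 = -21.8064, grad_y = 2*1*-4.596 = -9.192
  x_1 = -3.6344 - 0.05*-21.8064 = -2.5441
  y_1 = -4.596 - 0.05*-9.192 = -4.1364
Step 2: grad_x = 2*3*-2.5441 = -15.2645, grad_y = 2*1*-4.1364 = -8.2728
  x_2 = -2.5441 - 0.05*-15.2645 = -1.7809
  y_2 = -4.1364 - 0.05*-8.2728 = -3.7228
f(-1.7809, -3.7228) = 3*(-1.7809)^2 + 1*(-3.7228)^2 = 23.3733


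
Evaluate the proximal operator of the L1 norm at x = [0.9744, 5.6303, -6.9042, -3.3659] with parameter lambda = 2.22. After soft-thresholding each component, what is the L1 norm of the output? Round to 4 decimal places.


Soft-thresholding with lambda = 2.22:
prox(0.9744) = sign(0.9744)*max(|0.9744| - 2.22, 0) = 0.0
prox(5.6303) = sign(5.6303)*max(|5.6303| - 2.22, 0) = 3.4103
prox(-6.9042) = sign(-6.9042)*max(|-6.9042| - 2.22, 0) = -4.6842
prox(-3.3659) = sign(-3.3659)*max(|-3.3659| - 2.22, 0) = -1.1459
prox(x) = [0.0, 3.4103, -4.6842, -1.1459]
||prox(x)||_1 = 0.0 + 3.4103 + 4.6842 + 1.1459 = 9.2404


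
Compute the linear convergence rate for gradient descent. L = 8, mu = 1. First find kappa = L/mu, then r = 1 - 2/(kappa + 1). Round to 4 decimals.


Step 1: Compute the condition number.
kappa = L/mu = 8/1 = 8.0
Step 2: Compute the convergence rate.
r = 1 - 2/(kappa + 1) = 1 - 2*mu/(L + mu) = (L - mu)/(L + mu) = 7/9 = 0.7778


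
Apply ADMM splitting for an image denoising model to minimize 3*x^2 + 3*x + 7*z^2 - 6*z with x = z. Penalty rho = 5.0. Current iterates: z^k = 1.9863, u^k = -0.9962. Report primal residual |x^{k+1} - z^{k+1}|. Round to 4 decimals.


ADMM iteration with rho = 5.0, z^k = 1.9863, u^k = -0.9962
Step 1: x-update.
Minimize 3*x^2 + 3*x + (5.0/2)*(x - 1.9863 - 0.9962)^2
FOC: (2*3 + 5.0)*x = -3 + 5.0*(1.9863 + 0.9962)
x^{k+1} = 1.083
Step 2: z-update.
Minimize 7*z^2 - 6*z + (5.0/2)*(1.083 - z - 0.9962)^2
FOC: (2*7 + 5.0)*z = 6 + 5.0*(1.083 - 0.9962)
z^{k+1} = 0.3386
Step 3: u-update.
u^{k+1} = -0.9962 + 1.083 - 0.3386 = -0.2519
Step 4: Primal residual = |1.083 - 0.3386| = 0.7443


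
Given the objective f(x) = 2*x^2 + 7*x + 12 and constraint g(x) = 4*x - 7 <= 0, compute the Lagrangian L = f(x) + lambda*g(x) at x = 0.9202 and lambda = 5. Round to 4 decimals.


Step 1: Evaluate f(x).
f(0.9202) = 2*0.9202^2 + 7*0.9202 + 12 = 20.1349
Step 2: Evaluate g(x).
g(0.9202) = 4*0.9202 - 7 = -3.3192
Step 3: Compute Lagrangian.
L = 20.1349 + 5*-3.3192 = 3.5389


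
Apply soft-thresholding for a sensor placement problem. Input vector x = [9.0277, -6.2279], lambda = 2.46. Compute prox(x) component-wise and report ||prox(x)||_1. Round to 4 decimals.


Soft-thresholding with lambda = 2.46:
prox(9.0277) = sign(9.0277)*max(|9.0277| - 2.46, 0) = 6.5677
prox(-6.2279) = sign(-6.2279)*max(|-6.2279| - 2.46, 0) = -3.7679
prox(x) = [6.5677, -3.7679]
||prox(x)||_1 = 6.5677 + 3.7679 = 10.3356


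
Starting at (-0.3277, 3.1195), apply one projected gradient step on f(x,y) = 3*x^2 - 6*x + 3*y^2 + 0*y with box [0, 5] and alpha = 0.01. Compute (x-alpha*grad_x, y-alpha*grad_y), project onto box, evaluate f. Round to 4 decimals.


Step 1: Compute gradient at (-0.3277, 3.1195).
grad_x = 2*3*-0.3277 - 6 = -7.9662
grad_y = 2*3*3.1195 + 0 = 18.717
Step 2: Gradient step.
x_raw = -0.3277 - 0.01*-7.9662 = -0.248
y_raw = 3.1195 - 0.01*18.717 = 2.9323
Step 3: Project onto [0, 5].
x_proj = clip(-0.248) = 0.0
y_proj = clip(2.9323) = 2.9323
Step 4: Evaluate f.
f(0.0, 2.9323) = 25.7957


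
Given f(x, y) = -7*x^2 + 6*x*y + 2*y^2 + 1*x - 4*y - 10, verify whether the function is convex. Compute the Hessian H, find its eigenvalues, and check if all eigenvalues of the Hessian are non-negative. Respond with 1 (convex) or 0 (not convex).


The Hessian of f(x,y) = -7*x^2 + 6*x*y + 2*y^2 + 1*x - 4*y - 10 is:
H = [[-14, 6], [6, 4]]
Trace = -14 + 4 = -10
Determinant = -14*4 - (6)^2 = -92
Discriminant = (-10)^2 - 4*-92 = 468.0
Eigenvalues: lambda_1 = -15.8167, lambda_2 = 5.8167
The function is not convex.

0


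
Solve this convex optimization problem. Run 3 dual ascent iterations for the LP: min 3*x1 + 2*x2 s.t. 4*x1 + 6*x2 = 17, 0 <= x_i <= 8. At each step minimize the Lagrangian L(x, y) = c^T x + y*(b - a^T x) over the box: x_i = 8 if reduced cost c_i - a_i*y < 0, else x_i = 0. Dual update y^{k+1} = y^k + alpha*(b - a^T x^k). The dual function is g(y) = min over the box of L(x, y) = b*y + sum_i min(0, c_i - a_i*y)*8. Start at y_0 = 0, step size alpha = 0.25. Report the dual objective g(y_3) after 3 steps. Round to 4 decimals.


Dual ascent for LP: min 3*x1 + 2*x2, 4*x1 + 6*x2 = 17, 0 <= x_i <= 8
Step 1: y^k = 0.0, reduced costs: (3.0, 2.0)
  x^k = (0.0, 0.0), subgradient = b - a^T x = 17.0
  y^{k+1} = 0.0 + 0.25*17.0 = 4.25
Step 2: y^k = 4.25, reduced costs: (-14.0, -23.5)
  x^k = (8.0, 8.0), subgradient = b - a^T x = -63.0
  y^{k+1} = 4.25 + 0.25*-63.0 = -11.5
Step 3: y^k = -11.5, reduced costs: (49.0, 71.0)
  x^k = (0.0, 0.0), subgradient = b - a^T x = 17.0
  y^{k+1} = -11.5 + 0.25*17.0 = -7.25
Dual objective at y_3 = -7.25: reduced costs (32.0, 45.5), box minimizer x = (0.0, 0.0)
g(y_3) = b*y + (c1 - a1*y)*x1 + (c2 - a2*y)*x2 = 17*(-7.25) + 32.0*0.0 + 45.5*0.0 = -123.25 + 0.0 + 0.0 = -123.25


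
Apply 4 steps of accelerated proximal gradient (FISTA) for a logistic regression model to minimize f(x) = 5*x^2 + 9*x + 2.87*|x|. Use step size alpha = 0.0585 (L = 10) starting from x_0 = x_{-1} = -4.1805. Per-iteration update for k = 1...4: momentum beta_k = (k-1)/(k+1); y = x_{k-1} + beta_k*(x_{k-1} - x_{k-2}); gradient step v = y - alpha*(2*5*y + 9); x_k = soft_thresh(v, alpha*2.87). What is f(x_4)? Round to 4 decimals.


FISTA on f(x) = 5*x^2 + 9*x + 2.87*|x|
L = 10, alpha = 0.0585
Iteration 1: beta = 0.0, y = -4.1805 + 0.0*(-4.1805 + 4.1805) = -4.1805
  grad(y) = -32.805, v = y - alpha*grad = -2.2614
  prox(v) = soft_thresh(-2.2614, 0.1679) = -2.0935
Iteration 2: beta = 0.3333, y = -2.0935 + 0.3333*(-2.0935 + 4.1805) = -1.3979
  grad(y) = -4.9785, v = y - alpha*grad = -1.1066
  prox(v) = soft_thresh(-1.1066, 0.1679) = -0.9387
Iteration 3: beta = 0.5, y = -0.9387 + 0.5*(-0.9387 + 2.0935) = -0.3613
  grad(y) = 5.3869, v = y - alpha*grad = -0.6764
  prox(v) = soft_thresh(-0.6764, 0.1679) = -0.5085
Iteration 4: beta = 0.6, y = -0.5085 + 0.6*(-0.5085 + 0.9387) = -0.2505
  grad(y) = 6.4955, v = y - alpha*grad = -0.6304
  prox(v) = soft_thresh(-0.6304, 0.1679) = -0.4625
f(x_4) = 5*(-0.4625)^2 + 9*(-0.4625) + 2.87*|-0.4625| = -1.7657


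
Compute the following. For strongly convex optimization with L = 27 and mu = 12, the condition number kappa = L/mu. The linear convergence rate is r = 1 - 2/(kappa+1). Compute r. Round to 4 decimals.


Step 1: Compute the condition number.
kappa = L/mu = 27/12 = 2.25
Step 2: Compute the convergence rate.
r = 1 - 2/(kappa + 1) = 1 - 2*mu/(L + mu) = (L - mu)/(L + mu) = 15/39 = 0.3846


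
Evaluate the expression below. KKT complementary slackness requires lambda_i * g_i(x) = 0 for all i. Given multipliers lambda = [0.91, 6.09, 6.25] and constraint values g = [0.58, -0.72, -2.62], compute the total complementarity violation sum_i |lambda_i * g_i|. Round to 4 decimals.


KKT complementary slackness check:
lambda_1 * g_1 = 0.91 * 0.58 = 0.5278
lambda_2 * g_2 = 6.09 * -0.72 = -4.3848
lambda_3 * g_3 = 6.25 * -2.62 = -16.375
Total violation = 0.5278 + 4.3848 + 16.375 = 21.2876


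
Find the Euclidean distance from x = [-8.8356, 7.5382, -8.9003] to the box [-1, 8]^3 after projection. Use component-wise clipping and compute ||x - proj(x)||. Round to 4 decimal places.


Project each component onto [-1, 8].
clip(-8.8356) = -1.0, clip(7.5382) = 7.5382, clip(-8.9003) = -1.0
Projection = [-1.0, 7.5382, -1.0]
Squared diffs: [61.3966, 0.0, 62.4147]
Distance = sqrt(123.8113) = 11.1271


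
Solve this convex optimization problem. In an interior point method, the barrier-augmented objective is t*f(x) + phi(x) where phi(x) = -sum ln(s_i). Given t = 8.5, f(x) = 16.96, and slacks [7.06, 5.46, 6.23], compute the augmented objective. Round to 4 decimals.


Step 1: Compute log-barrier.
ln values: [1.9544, 1.6974, 1.8294]
phi = -(1.9544 + 1.6974 + 1.8294) = -5.4813
Step 2: Compute augmented objective.
t*f(x) = 8.5*16.96 = 144.16
Total = 144.16 - 5.4813 = 138.6787


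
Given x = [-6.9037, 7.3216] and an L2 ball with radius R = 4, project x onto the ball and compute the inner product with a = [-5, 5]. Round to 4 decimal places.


Step 1: Compute ||x|| (intermediates to 6 decimals).
||x|| = sqrt((-6.9037)^2 + 7.3216^2) = 10.063146
Step 2: Project.
Since ||x|| > R, scale = R/||x|| = 4/10.063146 = 0.39749, proj(x) = scale * x
proj(x) = [-2.744152, 2.910263]
Step 3: Dot product.
a^T * proj(x) = -5*(-2.744152) + 5*2.910263 = 28.2721


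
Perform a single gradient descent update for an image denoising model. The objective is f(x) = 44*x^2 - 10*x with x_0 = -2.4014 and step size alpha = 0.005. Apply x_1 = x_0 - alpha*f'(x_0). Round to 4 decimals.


We compute the gradient at x_0 and apply the update.
f'(x) = 88*x - 10
f'(-2.4014) = 88*-2.4014 - 10 = -221.3232
x_1 = -2.4014 - 0.005*-221.3232 = -1.2948


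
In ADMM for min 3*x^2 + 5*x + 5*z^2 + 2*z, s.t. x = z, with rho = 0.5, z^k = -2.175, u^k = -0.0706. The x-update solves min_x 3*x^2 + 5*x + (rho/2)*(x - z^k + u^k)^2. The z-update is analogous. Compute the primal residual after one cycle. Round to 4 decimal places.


ADMM iteration with rho = 0.5, z^k = -2.175, u^k = -0.0706
Step 1: x-update.
Minimize 3*x^2 + 5*x + (0.5/2)*(x + 2.175 - 0.0706)^2
FOC: (2*3 + 0.5)*x = -5 + 0.5*(-2.175 + 0.0706)
x^{k+1} = -0.9311
Step 2: z-update.
Minimize 5*z^2 + 2*z + (0.5/2)*(-0.9311 - z - 0.0706)^2
FOC: (2*5 + 0.5)*z = -2 + 0.5*(-0.9311 - 0.0706)
z^{k+1} = -0.2382
Step 3: u-update.
u^{k+1} = -0.0706 - 0.9311 + 0.2382 = -0.7635
Step 4: Primal residual = |-0.9311 + 0.2382| = 0.6929


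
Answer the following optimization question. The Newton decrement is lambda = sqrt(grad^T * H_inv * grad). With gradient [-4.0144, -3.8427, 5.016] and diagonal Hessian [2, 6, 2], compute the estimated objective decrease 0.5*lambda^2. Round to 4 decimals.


Step 1: H is diagonal, so H^(-1) * g = [-2.0072, -0.6405, 2.508].
Step 2: g^T H^(-1) g = sum_i g_i^2 / H_ii
  = (-4.0144)^2/2 + (-3.8427)^2/6 + (5.016)^2/2
  = 8.0577 + 2.4611 + 12.5801 = 23.0989
Step 3: Objective decrease = 0.5 * g^T H^(-1) g = 11.5494


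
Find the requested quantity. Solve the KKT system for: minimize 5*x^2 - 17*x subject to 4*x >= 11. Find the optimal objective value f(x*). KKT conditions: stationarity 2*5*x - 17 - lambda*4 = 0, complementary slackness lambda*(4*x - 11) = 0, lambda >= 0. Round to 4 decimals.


Step 1: Try lambda = 0 (constraint inactive).
x_unc = 17/(2*5) = 1.7
Check: 4*1.7 = 6.8 < 11 -- violated!
Step 2: Constraint must be active: 4*x = 11
x* = 11/4 = 2.75
lambda = (2*5*2.75 - 17)/4 = 2.625
Step 3: Compute optimal value.
f(x*) = 5*2.75^2 - 17*2.75 = -8.9375


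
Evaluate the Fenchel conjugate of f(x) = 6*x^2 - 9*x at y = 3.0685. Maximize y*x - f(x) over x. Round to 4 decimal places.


f*(y) = sup_x {y*x - a*x^2 - b*x} = sup_x {(y-b)*x - a*x^2}
FOC: (y - b) - 2a*x = 0 => x* = (y - b)/(2a)
x* = (3.0685 + 9)/(2*6) = 1.0057
f*(3.0685) = (y-b)^2/(4a) = (3.0685 + 9)^2/(4*6)
= 145.6487/24 = 6.0687


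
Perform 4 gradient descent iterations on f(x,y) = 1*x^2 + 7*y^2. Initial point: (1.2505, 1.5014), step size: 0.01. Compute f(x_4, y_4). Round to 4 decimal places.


Gradient descent on f(x,y) = 1*x^2 + 7*y^2.
Starting point: (1.2505, 1.5014), alpha = 0.01
Step 1: grad_x = 2*1*1.2505 = 2.501, grad_y = 2*7*1.5014 = 21.0196
  x_1 = 1.2505 - 0.01*2.501 = 1.2255
  y_1 = 1.5014 - 0.01*21.0196 = 1.2912
Step 2: grad_x = 2*1*1.2255 = 2.451, grad_y = 2*7*1.2912 = 18.0769
  x_2 = 1.2255 - 0.01*2.451 = 1.201
  y_2 = 1.2912 - 0.01*18.0769 = 1.1104
Step 3: grad_x = 2*1*1.201 = 2.402, grad_y = 2*7*1.1104 = 15.5461
  x_3 = 1.201 - 0.01*2.402 = 1.177
  y_3 = 1.1104 - 0.01*15.5461 = 0.955
Step 4: grad_x = 2*1*1.177 = 2.3539, grad_y = 2*7*0.955 = 13.3696
  x_4 = 1.177 - 0.01*2.3539 = 1.1534
  y_4 = 0.955 - 0.01*13.3696 = 0.8213
f(1.1534, 0.8213) = 1*1.1534^2 + 7*0.8213^2 = 6.0519


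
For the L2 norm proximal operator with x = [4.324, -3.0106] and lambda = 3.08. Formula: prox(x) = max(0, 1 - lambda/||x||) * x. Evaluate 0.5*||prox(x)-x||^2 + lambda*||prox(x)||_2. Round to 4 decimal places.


Step 1: Compute ||x||.
||x|| = 5.2688
Step 2: Compute scaling factor.
scale = max(0, 1 - 3.08/5.2688) = 0.4154
Step 3: prox(x) = [1.7963, -1.2507]
||prox(x)|| = 2.1888
Step 4: Proximal objective.
0.5*||prox-x||^2 = 4.7432
lambda*||prox|| = 6.7415
Total = 11.4848


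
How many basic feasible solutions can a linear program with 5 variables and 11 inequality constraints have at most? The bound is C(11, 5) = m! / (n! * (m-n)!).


Each vertex corresponds to some choice of n active constraints out of m, so the number of vertices is at most C(m, n) = m! / (n!(m-n)!).
m = 11, n = 5
Numerator: 11 * 10 * 9 * 8 * 7
Denominator: 5! = 120
C(11, 5) = 462


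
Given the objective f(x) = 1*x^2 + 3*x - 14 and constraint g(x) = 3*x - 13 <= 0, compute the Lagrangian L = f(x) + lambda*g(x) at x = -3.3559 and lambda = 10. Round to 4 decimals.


Step 1: Evaluate f(x).
f(-3.3559) = 1*(-3.3559)^2 + 3*(-3.3559) - 14 = -12.8056
Step 2: Evaluate g(x).
g(-3.3559) = 3*-3.3559 - 13 = -23.0677
Step 3: Compute Lagrangian.
L = -12.8056 + 10*-23.0677 = -243.4826


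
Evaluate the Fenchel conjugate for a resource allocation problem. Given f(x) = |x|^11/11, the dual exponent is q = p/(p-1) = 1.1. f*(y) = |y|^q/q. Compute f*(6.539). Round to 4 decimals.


The conjugate exponent q satisfies 1/p + 1/q = 1.
p = 11, so q = 11/(11 - 1) = 1.1
|y|^q = 6.539^1.1 = 7.8897
f*(6.539) = 7.8897 / 1.1 = 7.1725


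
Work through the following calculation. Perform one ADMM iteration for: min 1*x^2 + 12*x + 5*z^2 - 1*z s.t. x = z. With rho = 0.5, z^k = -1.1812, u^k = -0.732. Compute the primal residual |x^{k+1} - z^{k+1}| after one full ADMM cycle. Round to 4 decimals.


ADMM iteration with rho = 0.5, z^k = -1.1812, u^k = -0.732
Step 1: x-update.
Minimize 1*x^2 + 12*x + (0.5/2)*(x + 1.1812 - 0.732)^2
FOC: (2*1 + 0.5)*x = -12 + 0.5*(-1.1812 + 0.732)
x^{k+1} = -4.8898
Step 2: z-update.
Minimize 5*z^2 - 1*z + (0.5/2)*(-4.8898 - z - 0.732)^2
FOC: (2*5 + 0.5)*z = 1 + 0.5*(-4.8898 - 0.732)
z^{k+1} = -0.1725
Step 3: u-update.
u^{k+1} = -0.732 - 4.8898 + 0.1725 = -5.4494
Step 4: Primal residual = |-4.8898 + 0.1725| = 4.7174


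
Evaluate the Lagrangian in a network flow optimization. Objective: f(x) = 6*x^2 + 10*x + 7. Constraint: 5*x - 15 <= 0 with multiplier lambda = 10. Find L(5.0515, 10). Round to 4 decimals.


Step 1: Evaluate f(x).
f(5.0515) = 6*5.0515^2 + 10*5.0515 + 7 = 210.6209
Step 2: Evaluate g(x).
g(5.0515) = 5*5.0515 - 15 = 10.2575
Step 3: Compute Lagrangian.
L = 210.6209 + 10*10.2575 = 313.1959


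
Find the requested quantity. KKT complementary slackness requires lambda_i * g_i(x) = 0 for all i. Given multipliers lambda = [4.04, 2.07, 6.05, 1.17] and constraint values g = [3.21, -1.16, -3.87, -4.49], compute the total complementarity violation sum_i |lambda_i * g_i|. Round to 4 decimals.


KKT complementary slackness check:
lambda_1 * g_1 = 4.04 * 3.21 = 12.9684
lambda_2 * g_2 = 2.07 * -1.16 = -2.4012
lambda_3 * g_3 = 6.05 * -3.87 = -23.4135
lambda_4 * g_4 = 1.17 * -4.49 = -5.2533
Total violation = 12.9684 + 2.4012 + 23.4135 + 5.2533 = 44.0364


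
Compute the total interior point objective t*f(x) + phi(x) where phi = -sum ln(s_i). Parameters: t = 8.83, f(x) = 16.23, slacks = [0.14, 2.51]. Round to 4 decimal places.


Step 1: Compute log-barrier.
ln values: [-1.9661, 0.9203]
phi = -(-1.9661 + 0.9203) = 1.0458
Step 2: Compute augmented objective.
t*f(x) = 8.83*16.23 = 143.3109
Total = 143.3109 + 1.0458 = 144.3567


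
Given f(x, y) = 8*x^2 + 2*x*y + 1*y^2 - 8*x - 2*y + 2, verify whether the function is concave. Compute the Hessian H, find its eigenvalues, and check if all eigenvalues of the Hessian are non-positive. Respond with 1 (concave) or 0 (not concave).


The Hessian of f(x,y) = 8*x^2 + 2*x*y + 1*y^2 - 8*x - 2*y + 2 is:
H = [[16, 2], [2, 2]]
Trace = 16 + 2 = 18
Determinant = 16*2 - (2)^2 = 28
Discriminant = (18)^2 - 4*28 = 212.0
Eigenvalues: lambda_1 = 1.7199, lambda_2 = 16.2801
The function is not concave.

0


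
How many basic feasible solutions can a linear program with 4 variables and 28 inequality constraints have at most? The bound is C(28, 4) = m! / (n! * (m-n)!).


Each vertex corresponds to some choice of n active constraints out of m, so the number of vertices is at most C(m, n) = m! / (n!(m-n)!).
m = 28, n = 4
Numerator: 28 * 27 * 26 * 25
Denominator: 4! = 24
C(28, 4) = 20475


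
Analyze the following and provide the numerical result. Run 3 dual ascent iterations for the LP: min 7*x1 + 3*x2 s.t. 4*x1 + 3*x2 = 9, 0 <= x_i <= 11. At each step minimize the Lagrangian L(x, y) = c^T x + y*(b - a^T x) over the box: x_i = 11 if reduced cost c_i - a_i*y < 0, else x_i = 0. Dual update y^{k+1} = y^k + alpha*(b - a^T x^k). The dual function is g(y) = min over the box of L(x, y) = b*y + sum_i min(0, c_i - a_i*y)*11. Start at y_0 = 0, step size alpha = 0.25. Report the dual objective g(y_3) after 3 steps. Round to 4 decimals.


Dual ascent for LP: min 7*x1 + 3*x2, 4*x1 + 3*x2 = 9, 0 <= x_i <= 11
Step 1: y^k = 0.0, reduced costs: (7.0, 3.0)
  x^k = (0.0, 0.0), subgradient = b - a^T x = 9.0
  y^{k+1} = 0.0 + 0.25*9.0 = 2.25
Step 2: y^k = 2.25, reduced costs: (-2.0, -3.75)
  x^k = (11.0, 11.0), subgradient = b - a^T x = -68.0
  y^{k+1} = 2.25 + 0.25*-68.0 = -14.75
Step 3: y^k = -14.75, reduced costs: (66.0, 47.25)
  x^k = (0.0, 0.0), subgradient = b - a^T x = 9.0
  y^{k+1} = -14.75 + 0.25*9.0 = -12.5
Dual objective at y_3 = -12.5: reduced costs (57.0, 40.5), box minimizer x = (0.0, 0.0)
g(y_3) = b*y + (c1 - a1*y)*x1 + (c2 - a2*y)*x2 = 9*(-12.5) + 57.0*0.0 + 40.5*0.0 = -112.5 + 0.0 + 0.0 = -112.5
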